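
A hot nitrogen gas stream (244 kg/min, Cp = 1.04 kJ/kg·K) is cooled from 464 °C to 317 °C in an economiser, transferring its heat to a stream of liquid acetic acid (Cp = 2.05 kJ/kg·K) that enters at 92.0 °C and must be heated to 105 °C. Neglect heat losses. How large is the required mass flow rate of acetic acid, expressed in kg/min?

ṁ_c = 1400 kg/min

Heat released by hot stream: Q = 244 × 1.04 × (464 − 317) = 37303 kJ/min
Energy balance on cold side (adiabatic exchanger): Q = ṁ_c·Cp_c·(T_c,out − T_c,in)
ṁ_c = 37303 / [2.05 × (105 − 92.0)] = 1399.7 kg/min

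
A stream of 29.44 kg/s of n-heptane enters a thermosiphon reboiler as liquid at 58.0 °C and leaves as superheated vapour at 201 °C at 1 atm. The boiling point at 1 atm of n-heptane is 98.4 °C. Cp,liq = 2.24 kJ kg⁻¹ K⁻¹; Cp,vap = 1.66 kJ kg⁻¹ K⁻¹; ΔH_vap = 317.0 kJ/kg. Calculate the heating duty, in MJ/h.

liquid 58.0→98.4 °C: 90.496 kJ/kg
vaporisation at 98.4 °C: 317 kJ/kg
vapour 98.4→201 °C: 170.32 kJ/kg
Δh = 90.496 + 317 + 170.32 = 577.81 kJ/kg
Q = ṁ·Δh = 29.44 kg/s × 577.81 kJ/kg = 17011 kJ/s
|Q| = 17011 kW = 61239 MJ/h

Q = 61200 MJ/h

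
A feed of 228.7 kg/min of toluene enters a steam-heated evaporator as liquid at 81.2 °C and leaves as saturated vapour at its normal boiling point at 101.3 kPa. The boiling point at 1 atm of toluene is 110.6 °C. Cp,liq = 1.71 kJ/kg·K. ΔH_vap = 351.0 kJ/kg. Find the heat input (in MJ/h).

Q = 5510 MJ/h

liquid 81.2→110.6 °C: 50.274 kJ/kg
vaporisation at 110.6 °C: 351 kJ/kg
Δh = 50.274 + 351 = 401.27 kJ/kg
Q = ṁ·Δh = 228.7 kg/min × 401.27 kJ/kg = 91771 kJ/min
|Q| = 1529.5 kW = 5506.3 MJ/h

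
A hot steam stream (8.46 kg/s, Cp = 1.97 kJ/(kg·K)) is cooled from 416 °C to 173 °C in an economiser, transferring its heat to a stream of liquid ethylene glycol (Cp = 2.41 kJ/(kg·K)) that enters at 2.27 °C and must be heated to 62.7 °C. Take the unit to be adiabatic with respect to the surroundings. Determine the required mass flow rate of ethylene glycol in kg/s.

ṁ_c = 27.8 kg/s

Heat released by hot stream: Q = 8.46 × 1.97 × (416 − 173) = 4049.9 kJ/s
Energy balance on cold side (adiabatic exchanger): Q = ṁ_c·Cp_c·(T_c,out − T_c,in)
ṁ_c = 4049.9 / [2.41 × (62.7 − 2.27)] = 27.808 kg/s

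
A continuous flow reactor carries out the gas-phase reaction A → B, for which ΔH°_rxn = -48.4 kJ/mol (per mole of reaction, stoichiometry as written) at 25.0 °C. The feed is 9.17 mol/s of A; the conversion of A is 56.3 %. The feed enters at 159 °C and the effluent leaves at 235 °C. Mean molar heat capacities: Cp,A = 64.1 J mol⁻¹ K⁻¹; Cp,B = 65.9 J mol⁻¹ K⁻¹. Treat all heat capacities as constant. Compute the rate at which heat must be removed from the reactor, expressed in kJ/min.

Extent of reaction ξ = 0.563 × 9.17 = 5.1627 mol/s
Reaction term: ξ·ΔH°_rxn = 5.1627 × -48.4 = -249.88 kJ/s
Sensible, feed 159→25 °C: -78.765 kJ/s
Outlet flows (mol/s): A 4.0073, B 5.1627
Sensible, products 25→235 °C: 125.39 kJ/s
Q = ΔH = -203.25 kJ/s = -203.25 kW
Heat removed = 12195 kJ/min

Q_out = 12200 kJ/min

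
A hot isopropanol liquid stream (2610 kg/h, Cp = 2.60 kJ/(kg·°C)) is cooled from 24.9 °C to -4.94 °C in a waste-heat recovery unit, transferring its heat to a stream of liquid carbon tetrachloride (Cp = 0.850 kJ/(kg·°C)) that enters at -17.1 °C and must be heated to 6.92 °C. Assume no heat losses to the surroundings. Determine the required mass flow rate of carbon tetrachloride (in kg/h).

ṁ_c = 9920 kg/h

Heat released by hot stream: Q = 2610 × 2.60 × (24.9 − -4.94) = 202490 kJ/h
Energy balance on cold side (adiabatic exchanger): Q = ṁ_c·Cp_c·(T_c,out − T_c,in)
ṁ_c = 202490 / [0.850 × (6.92 − -17.1)] = 9917.9 kg/h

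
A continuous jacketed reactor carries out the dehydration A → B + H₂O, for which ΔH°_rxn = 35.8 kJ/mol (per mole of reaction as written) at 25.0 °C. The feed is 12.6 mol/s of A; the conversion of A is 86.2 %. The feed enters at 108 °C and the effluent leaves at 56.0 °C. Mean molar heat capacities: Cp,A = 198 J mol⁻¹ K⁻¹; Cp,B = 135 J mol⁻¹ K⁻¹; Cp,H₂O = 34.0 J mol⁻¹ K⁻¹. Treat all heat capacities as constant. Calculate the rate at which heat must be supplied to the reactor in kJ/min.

Extent of reaction ξ = 0.862 × 12.6 = 10.861 mol/s
Reaction term: ξ·ΔH°_rxn = 10.861 × 35.8 = 388.83 kJ/s
Sensible, feed 108→25 °C: -207.07 kJ/s
Outlet flows (mol/s): A 1.7388, B 10.861, H₂O 10.861
Sensible, products 25→56.0 °C: 67.575 kJ/s
Q = ΔH = 249.34 kJ/s = 249.34 kW
Heat supplied = 14960 kJ/min

Q_in = 15000 kJ/min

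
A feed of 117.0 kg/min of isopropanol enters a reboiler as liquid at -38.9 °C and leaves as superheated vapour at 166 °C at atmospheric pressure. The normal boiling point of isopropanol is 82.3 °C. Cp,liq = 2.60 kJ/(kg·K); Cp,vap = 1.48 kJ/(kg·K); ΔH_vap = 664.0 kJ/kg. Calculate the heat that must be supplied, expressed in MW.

liquid -38.9→82.3 °C: 315.12 kJ/kg
vaporisation at 82.3 °C: 664 kJ/kg
vapour 82.3→166 °C: 123.88 kJ/kg
Δh = 315.12 + 664 + 123.88 = 1103 kJ/kg
Q = ṁ·Δh = 117.0 kg/min × 1103 kJ/kg = 129050 kJ/min
|Q| = 2150.8 kW = 2.1508 MW

Q = 2.15 MW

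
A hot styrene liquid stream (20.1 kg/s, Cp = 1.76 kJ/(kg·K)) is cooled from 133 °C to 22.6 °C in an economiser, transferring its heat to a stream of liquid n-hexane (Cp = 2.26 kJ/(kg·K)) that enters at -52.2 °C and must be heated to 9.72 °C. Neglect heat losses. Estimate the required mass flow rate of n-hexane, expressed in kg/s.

ṁ_c = 27.9 kg/s

Heat released by hot stream: Q = 20.1 × 1.76 × (133 − 22.6) = 3905.5 kJ/s
Energy balance on cold side (adiabatic exchanger): Q = ṁ_c·Cp_c·(T_c,out − T_c,in)
ṁ_c = 3905.5 / [2.26 × (9.72 − -52.2)] = 27.909 kg/s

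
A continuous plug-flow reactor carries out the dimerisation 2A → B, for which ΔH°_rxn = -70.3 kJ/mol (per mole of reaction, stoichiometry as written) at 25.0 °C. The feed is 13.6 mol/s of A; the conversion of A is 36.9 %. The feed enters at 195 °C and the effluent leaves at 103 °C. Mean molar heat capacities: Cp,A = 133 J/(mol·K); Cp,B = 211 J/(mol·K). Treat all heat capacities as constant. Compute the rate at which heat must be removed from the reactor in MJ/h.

Extent of reaction ξ = 0.369 × 13.6 / 2 = 2.5092 mol/s
Reaction term: ξ·ΔH°_rxn = 2.5092 × -70.3 = -176.4 kJ/s
Sensible, feed 195→25 °C: -307.5 kJ/s
Outlet flows (mol/s): A 8.5816, B 2.5092
Sensible, products 25→103 °C: 130.32 kJ/s
Q = ΔH = -353.57 kJ/s = -353.57 kW
Heat removed = 1272.9 MJ/h

Q_out = 1270 MJ/h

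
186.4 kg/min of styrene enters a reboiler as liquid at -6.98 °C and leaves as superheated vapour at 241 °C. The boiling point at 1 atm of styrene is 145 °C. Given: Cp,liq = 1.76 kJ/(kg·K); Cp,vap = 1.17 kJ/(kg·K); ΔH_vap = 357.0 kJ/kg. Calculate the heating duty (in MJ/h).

liquid -6.98→145 °C: 267.48 kJ/kg
vaporisation at 145 °C: 357 kJ/kg
vapour 145→241 °C: 112.32 kJ/kg
Δh = 267.48 + 357 + 112.32 = 736.8 kJ/kg
Q = ṁ·Δh = 186.4 kg/min × 736.8 kJ/kg = 137340 kJ/min
|Q| = 2289 kW = 8240.4 MJ/h

Q = 8240 MJ/h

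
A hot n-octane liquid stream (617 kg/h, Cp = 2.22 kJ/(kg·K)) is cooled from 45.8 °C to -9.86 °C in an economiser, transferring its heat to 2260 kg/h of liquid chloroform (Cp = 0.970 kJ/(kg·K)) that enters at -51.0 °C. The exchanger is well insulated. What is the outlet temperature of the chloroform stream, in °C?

Heat released by hot stream: Q = 617 × 2.22 × (45.8 − -9.86) = 76240 kJ/h
Energy balance on cold side (adiabatic exchanger): Q = ṁ_c·Cp_c·(T_c,out − T_c,in)
T_c,out = -51.0 + 76240/(2260 × 0.970) = -16.222 °C

T_c,out = -16.2 °C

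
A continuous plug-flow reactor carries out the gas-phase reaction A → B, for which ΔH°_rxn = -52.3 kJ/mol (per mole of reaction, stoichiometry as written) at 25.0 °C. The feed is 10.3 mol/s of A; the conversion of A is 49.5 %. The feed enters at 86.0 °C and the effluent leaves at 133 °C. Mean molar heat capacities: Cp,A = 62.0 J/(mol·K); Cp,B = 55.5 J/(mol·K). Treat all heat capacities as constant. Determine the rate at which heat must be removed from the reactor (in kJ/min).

Q_out = 14400 kJ/min

Extent of reaction ξ = 0.495 × 10.3 = 5.0985 mol/s
Reaction term: ξ·ΔH°_rxn = 5.0985 × -52.3 = -266.65 kJ/s
Sensible, feed 86.0→25 °C: -38.955 kJ/s
Outlet flows (mol/s): A 5.2015, B 5.0985
Sensible, products 25→133 °C: 65.39 kJ/s
Q = ΔH = -240.22 kJ/s = -240.22 kW
Heat removed = 14413 kJ/min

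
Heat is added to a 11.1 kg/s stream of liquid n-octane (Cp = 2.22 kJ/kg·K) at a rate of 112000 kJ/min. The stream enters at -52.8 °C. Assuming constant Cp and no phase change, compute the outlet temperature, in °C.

Q = 112000 kJ/min = 1866.7 kJ/s
ΔT = Q/(ṁ·Cp) = 1866.7/(11.1×2.22) = 75.751 K
T_out = -52.8 + 75.751 = 22.951 °C

T_out = 23.0 °C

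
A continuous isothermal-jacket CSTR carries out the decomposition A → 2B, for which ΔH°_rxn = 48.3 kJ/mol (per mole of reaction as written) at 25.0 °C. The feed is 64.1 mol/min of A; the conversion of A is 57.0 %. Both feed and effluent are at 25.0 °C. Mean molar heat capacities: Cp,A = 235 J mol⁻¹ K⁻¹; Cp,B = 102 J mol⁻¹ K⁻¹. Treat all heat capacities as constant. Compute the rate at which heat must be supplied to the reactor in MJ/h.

Extent of reaction ξ = 0.570 × 64.1 = 36.537 mol/min
Reaction term: ξ·ΔH°_rxn = 36.537 × 48.3 = 1764.7 kJ/min
Q = ΔH = 1764.7 kJ/min = 29.412 kW
Heat supplied = 105.88 MJ/h

Q_in = 106 MJ/h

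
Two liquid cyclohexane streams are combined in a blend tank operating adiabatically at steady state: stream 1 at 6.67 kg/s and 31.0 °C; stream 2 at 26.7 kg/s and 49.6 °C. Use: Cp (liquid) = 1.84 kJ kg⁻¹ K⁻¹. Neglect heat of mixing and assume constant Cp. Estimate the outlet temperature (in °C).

T_out = 45.9 °C

No heat crosses the boundary, so H_out = H_in.
Σ ṁᵢCp,ᵢTᵢ = 6.67×1.84×31.0 + 26.7×1.84×49.6 = 2817.2
Σ ṁᵢCp,ᵢ = 6.67×1.84 + 26.7×1.84 = 61.401
T_out = 2817.2 / 61.401 = 45.882 °C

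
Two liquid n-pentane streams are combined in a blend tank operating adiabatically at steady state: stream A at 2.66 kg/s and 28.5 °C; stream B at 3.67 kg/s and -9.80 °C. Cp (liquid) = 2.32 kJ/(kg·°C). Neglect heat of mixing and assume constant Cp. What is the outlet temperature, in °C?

T_out = 6.29 °C

Adiabatic, steady state ⇒ Σ ṁᵢCp,ᵢ(T_out − Tᵢ) = 0
Σ ṁᵢCp,ᵢTᵢ = 2.66×2.32×28.5 + 3.67×2.32×-9.80 = 92.438
Σ ṁᵢCp,ᵢ = 2.66×2.32 + 3.67×2.32 = 14.686
T_out = 92.438 / 14.686 = 6.2945 °C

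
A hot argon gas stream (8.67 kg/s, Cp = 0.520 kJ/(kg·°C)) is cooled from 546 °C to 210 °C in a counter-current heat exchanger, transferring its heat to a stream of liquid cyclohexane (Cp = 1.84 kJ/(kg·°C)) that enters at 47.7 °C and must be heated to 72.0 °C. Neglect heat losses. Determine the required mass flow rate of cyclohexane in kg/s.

Heat released by hot stream: Q = 8.67 × 0.520 × (546 − 210) = 1514.8 kJ/s
Energy balance on cold side (adiabatic exchanger): Q = ṁ_c·Cp_c·(T_c,out − T_c,in)
ṁ_c = 1514.8 / [1.84 × (72.0 − 47.7)] = 33.88 kg/s

ṁ_c = 33.9 kg/s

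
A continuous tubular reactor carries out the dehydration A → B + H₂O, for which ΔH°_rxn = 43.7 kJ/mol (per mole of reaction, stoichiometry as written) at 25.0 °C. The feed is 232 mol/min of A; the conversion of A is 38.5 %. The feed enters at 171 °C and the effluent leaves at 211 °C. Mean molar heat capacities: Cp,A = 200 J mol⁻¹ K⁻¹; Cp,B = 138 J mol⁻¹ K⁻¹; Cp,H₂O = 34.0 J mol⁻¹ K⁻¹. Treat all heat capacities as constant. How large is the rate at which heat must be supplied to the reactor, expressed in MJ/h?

Q_in = 318 MJ/h

Extent of reaction ξ = 0.385 × 232 = 89.32 mol/min
Reaction term: ξ·ΔH°_rxn = 89.32 × 43.7 = 3903.3 kJ/min
Sensible, feed 171→25 °C: -6774.4 kJ/min
Outlet flows (mol/min): A 142.68, B 89.32, H₂O 89.32
Sensible, products 25→211 °C: 8165.2 kJ/min
Q = ΔH = 5294.1 kJ/min = 88.235 kW
Heat supplied = 317.65 MJ/h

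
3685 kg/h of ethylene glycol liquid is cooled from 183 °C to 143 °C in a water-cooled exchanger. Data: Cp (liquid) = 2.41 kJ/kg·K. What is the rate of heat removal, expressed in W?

Q_c = 98700 W

Q = ṁ·Cp·ΔT = 3685 × 2.41 × (143 − 183) = -355230 kJ/h
Converting: 355230 / 3600 s = 98.676 kW
Cooling duty = 98676 W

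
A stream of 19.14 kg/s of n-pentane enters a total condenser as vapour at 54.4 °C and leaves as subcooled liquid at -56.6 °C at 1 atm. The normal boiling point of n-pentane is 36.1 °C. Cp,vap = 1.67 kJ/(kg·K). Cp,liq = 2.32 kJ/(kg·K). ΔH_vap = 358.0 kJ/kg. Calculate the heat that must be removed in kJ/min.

Q_c = 693000 kJ/min

vapour 54.4→36.1 °C: -30.561 kJ/kg
condensation at 36.1 °C: -358 kJ/kg
liquid 36.1→-56.6 °C: -215.06 kJ/kg
Δh = -30.561 + -358 + -215.06 = -603.62 kJ/kg
Q = ṁ·Δh = 19.14 kg/s × -603.62 kJ/kg = -11553 kJ/s
|Q| = 11553 kW = 693200 kJ/min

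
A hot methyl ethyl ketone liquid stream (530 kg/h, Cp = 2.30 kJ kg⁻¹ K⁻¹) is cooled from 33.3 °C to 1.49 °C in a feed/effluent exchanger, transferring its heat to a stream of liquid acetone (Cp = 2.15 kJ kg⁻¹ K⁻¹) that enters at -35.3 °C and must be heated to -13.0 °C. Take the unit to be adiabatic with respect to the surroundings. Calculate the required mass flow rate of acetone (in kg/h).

Heat released by hot stream: Q = 530 × 2.30 × (33.3 − 1.49) = 38776 kJ/h
Energy balance on cold side (adiabatic exchanger): Q = ṁ_c·Cp_c·(T_c,out − T_c,in)
ṁ_c = 38776 / [2.15 × (-13.0 − -35.3)] = 808.77 kg/h

ṁ_c = 809 kg/h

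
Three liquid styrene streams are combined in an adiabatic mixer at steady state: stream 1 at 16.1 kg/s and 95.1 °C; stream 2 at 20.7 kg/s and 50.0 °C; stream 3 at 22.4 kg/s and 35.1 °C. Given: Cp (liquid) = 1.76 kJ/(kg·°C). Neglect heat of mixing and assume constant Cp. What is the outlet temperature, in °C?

T_out = 56.6 °C

Energy balance with Q = 0: Σ ṁᵢCp,ᵢ(T_out − Tᵢ) = 0
T_out = Σ ṁᵢCp,ᵢTᵢ / Σ ṁᵢCp,ᵢ
      = 5900.1 / 104.19 = 56.628 °C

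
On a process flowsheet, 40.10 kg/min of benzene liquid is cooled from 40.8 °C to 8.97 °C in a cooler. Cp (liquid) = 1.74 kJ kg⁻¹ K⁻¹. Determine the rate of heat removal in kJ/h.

Q_c = 133000 kJ/h

Q = ṁ·Cp·ΔT = 40.10 × 1.74 × (8.97 − 40.8) = -2220.9 kJ/min
Converting: 2220.9 / 60 s = 37.015 kW
Cooling duty = 133250 kJ/h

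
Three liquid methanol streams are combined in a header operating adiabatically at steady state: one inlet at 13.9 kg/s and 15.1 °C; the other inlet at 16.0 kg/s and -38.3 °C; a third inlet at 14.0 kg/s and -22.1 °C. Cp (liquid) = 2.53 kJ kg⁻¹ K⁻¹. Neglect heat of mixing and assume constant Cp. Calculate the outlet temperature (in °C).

No heat crosses the boundary, so H_out = H_in.
T_out = Σ ṁᵢCp,ᵢTᵢ / Σ ṁᵢCp,ᵢ
      = -1802.1 / 111.07 = -16.226 °C

T_out = -16.2 °C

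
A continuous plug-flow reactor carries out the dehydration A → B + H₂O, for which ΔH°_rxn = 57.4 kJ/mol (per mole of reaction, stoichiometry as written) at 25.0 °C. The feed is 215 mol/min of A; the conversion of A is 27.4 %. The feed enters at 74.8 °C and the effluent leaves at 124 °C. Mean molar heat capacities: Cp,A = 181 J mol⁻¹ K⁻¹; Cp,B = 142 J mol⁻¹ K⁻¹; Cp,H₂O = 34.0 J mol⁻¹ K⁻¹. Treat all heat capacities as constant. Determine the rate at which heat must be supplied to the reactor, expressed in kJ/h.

Q_in = 316000 kJ/h

Extent of reaction ξ = 0.274 × 215 = 58.91 mol/min
Reaction term: ξ·ΔH°_rxn = 58.91 × 57.4 = 3381.4 kJ/min
Sensible, feed 74.8→25 °C: -1938 kJ/min
Outlet flows (mol/min): A 156.09, B 58.91, H₂O 58.91
Sensible, products 25→124 °C: 3823.4 kJ/min
Q = ΔH = 5266.9 kJ/min = 87.782 kW
Heat supplied = 316010 kJ/h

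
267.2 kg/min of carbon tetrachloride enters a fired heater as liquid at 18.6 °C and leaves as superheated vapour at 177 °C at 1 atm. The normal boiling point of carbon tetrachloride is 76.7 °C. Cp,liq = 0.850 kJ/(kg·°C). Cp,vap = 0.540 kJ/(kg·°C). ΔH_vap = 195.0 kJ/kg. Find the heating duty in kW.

Q = 1330 kW

liquid 18.6→76.7 °C: 49.385 kJ/kg
vaporisation at 76.7 °C: 195 kJ/kg
vapour 76.7→177 °C: 54.162 kJ/kg
Δh = 49.385 + 195 + 54.162 = 298.55 kJ/kg
Q = ṁ·Δh = 267.2 kg/min × 298.55 kJ/kg = 79772 kJ/min
|Q| = 1329.5 kW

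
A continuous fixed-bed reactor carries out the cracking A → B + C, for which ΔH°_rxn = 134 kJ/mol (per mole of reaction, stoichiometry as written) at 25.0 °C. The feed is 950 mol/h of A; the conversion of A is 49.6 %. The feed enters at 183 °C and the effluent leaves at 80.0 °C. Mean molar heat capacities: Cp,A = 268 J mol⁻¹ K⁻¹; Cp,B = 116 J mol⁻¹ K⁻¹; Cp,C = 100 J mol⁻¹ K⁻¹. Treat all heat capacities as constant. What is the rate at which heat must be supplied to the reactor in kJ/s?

Extent of reaction ξ = 0.496 × 950 = 471.2 mol/h
Reaction term: ξ·ΔH°_rxn = 471.2 × 134 = 63141 kJ/h
Sensible, feed 183→25 °C: -40227 kJ/h
Outlet flows (mol/h): A 478.8, B 471.2, C 471.2
Sensible, products 25→80.0 °C: 12655 kJ/h
Q = ΔH = 35569 kJ/h = 9.8804 kW
Heat supplied = 9.8804 kJ/s

Q_in = 9.88 kJ/s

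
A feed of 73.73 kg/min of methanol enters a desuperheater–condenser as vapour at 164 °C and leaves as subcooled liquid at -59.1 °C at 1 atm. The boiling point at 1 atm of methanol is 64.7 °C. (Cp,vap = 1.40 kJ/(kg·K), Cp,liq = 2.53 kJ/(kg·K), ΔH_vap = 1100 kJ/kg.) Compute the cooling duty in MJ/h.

Q_c = 6870 MJ/h

vapour 164→64.7 °C: -139.02 kJ/kg
condensation at 64.7 °C: -1100 kJ/kg
liquid 64.7→-59.1 °C: -313.21 kJ/kg
Δh = -139.02 + -1100 + -313.21 = -1552.2 kJ/kg
Q = ṁ·Δh = 73.73 kg/min × -1552.2 kJ/kg = -114450 kJ/min
|Q| = 1907.4 kW = 6866.8 MJ/h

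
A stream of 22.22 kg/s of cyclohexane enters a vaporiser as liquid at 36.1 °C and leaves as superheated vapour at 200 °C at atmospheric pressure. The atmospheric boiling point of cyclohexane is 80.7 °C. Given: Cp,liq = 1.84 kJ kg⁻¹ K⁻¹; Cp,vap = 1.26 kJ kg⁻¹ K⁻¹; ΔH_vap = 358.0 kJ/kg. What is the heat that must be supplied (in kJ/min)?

liquid 36.1→80.7 °C: 82.064 kJ/kg
vaporisation at 80.7 °C: 358 kJ/kg
vapour 80.7→200 °C: 150.32 kJ/kg
Δh = 82.064 + 358 + 150.32 = 590.38 kJ/kg
Q = ṁ·Δh = 22.22 kg/s × 590.38 kJ/kg = 13118 kJ/s
|Q| = 13118 kW = 787100 kJ/min

Q = 787000 kJ/min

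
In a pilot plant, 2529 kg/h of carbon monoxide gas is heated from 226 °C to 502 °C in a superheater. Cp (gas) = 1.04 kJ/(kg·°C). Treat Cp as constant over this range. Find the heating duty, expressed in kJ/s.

Q = ṁ·Cp·ΔT = 2529 × 1.04 × (502 − 226) = 725920 kJ/h
Converting: 725920 / 3600 s = 201.65 kW

Q = 202 kJ/s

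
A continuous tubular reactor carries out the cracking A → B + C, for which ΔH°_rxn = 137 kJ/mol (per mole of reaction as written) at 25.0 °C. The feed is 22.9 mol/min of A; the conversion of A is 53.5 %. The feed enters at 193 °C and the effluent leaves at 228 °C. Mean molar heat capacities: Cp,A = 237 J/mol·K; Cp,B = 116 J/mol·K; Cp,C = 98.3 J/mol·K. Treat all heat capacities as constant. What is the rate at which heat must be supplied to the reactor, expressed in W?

Extent of reaction ξ = 0.535 × 22.9 = 12.252 mol/min
Reaction term: ξ·ΔH°_rxn = 12.252 × 137 = 1678.5 kJ/min
Sensible, feed 193→25 °C: -911.79 kJ/min
Outlet flows (mol/min): A 10.648, B 12.252, C 12.252
Sensible, products 25→228 °C: 1045.3 kJ/min
Q = ΔH = 1812 kJ/min = 30.199 kW
Heat supplied = 30199 W

Q_in = 30200 W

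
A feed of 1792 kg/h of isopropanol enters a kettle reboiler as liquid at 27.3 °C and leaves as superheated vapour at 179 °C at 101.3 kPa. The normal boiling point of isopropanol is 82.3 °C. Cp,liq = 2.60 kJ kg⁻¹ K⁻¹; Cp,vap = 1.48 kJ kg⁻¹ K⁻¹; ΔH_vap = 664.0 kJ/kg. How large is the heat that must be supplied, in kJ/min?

liquid 27.3→82.3 °C: 143 kJ/kg
vaporisation at 82.3 °C: 664 kJ/kg
vapour 82.3→179 °C: 143.12 kJ/kg
Δh = 143 + 664 + 143.12 = 950.12 kJ/kg
Q = ṁ·Δh = 1792 kg/h × 950.12 kJ/kg = 1.7026e+06 kJ/h
|Q| = 472.95 kW = 28377 kJ/min

Q = 28400 kJ/min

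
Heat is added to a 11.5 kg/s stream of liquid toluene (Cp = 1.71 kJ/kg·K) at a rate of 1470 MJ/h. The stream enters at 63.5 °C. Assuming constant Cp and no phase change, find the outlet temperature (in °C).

T_out = 84.3 °C

Q = 1470 MJ/h = 408.33 kJ/s
ΔT = Q/(ṁ·Cp) = 408.33/(11.5×1.71) = 20.764 K
T_out = 63.5 + 20.764 = 84.264 °C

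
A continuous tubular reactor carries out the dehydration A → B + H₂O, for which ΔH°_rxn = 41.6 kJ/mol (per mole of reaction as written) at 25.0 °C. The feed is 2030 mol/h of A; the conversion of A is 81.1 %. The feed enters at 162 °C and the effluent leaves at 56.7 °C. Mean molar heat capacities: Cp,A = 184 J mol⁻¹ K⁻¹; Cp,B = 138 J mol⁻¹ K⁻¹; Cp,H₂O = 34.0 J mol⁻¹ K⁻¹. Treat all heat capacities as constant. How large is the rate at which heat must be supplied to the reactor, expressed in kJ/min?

Extent of reaction ξ = 0.811 × 2030 = 1646.3 mol/h
Reaction term: ξ·ΔH°_rxn = 1646.3 × 41.6 = 68487 kJ/h
Sensible, feed 162→25 °C: -51172 kJ/h
Outlet flows (mol/h): A 383.67, B 1646.3, H₂O 1646.3
Sensible, products 25→56.7 °C: 11214 kJ/h
Q = ΔH = 28529 kJ/h = 7.9248 kW
Heat supplied = 475.49 kJ/min

Q_in = 475 kJ/min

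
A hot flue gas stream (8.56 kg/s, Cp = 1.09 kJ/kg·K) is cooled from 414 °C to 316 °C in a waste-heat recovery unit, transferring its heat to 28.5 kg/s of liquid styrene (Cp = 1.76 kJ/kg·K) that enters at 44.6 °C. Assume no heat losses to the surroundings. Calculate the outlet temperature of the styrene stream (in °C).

T_c,out = 62.8 °C

Heat released by hot stream: Q = 8.56 × 1.09 × (414 − 316) = 914.38 kJ/s
Energy balance on cold side (adiabatic exchanger): Q = ṁ_c·Cp_c·(T_c,out − T_c,in)
T_c,out = 44.6 + 914.38/(28.5 × 1.76) = 62.829 °C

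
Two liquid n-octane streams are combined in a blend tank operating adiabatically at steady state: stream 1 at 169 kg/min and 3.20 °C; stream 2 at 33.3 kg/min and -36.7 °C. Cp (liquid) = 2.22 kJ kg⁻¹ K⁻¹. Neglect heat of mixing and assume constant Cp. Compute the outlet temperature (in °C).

T_out = -3.37 °C

Adiabatic, steady state ⇒ Σ ṁᵢCp,ᵢ(T_out − Tᵢ) = 0
T_out = Σ ṁᵢCp,ᵢTᵢ / Σ ṁᵢCp,ᵢ
      = -1512.5 / 449.11 = -3.3678 °C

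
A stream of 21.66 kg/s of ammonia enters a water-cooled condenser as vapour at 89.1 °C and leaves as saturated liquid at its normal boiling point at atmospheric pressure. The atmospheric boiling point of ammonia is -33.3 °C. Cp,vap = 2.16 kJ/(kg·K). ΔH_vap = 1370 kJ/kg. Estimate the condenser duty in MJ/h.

vapour 89.1→-33.3 °C: -264.38 kJ/kg
condensation at -33.3 °C: -1370 kJ/kg
Δh = -264.38 + -1370 = -1634.4 kJ/kg
Q = ṁ·Δh = 21.66 kg/s × -1634.4 kJ/kg = -35401 kJ/s
|Q| = 35401 kW = 127440 MJ/h

Q_c = 127000 MJ/h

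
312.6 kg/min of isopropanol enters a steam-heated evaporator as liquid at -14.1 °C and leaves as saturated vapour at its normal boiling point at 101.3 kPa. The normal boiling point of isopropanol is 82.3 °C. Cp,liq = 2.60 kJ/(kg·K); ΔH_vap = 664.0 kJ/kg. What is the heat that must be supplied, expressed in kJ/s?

liquid -14.1→82.3 °C: 250.64 kJ/kg
vaporisation at 82.3 °C: 664 kJ/kg
Δh = 250.64 + 664 = 914.64 kJ/kg
Q = ṁ·Δh = 312.6 kg/min × 914.64 kJ/kg = 285920 kJ/min
|Q| = 4765.3 kW

Q = 4770 kJ/s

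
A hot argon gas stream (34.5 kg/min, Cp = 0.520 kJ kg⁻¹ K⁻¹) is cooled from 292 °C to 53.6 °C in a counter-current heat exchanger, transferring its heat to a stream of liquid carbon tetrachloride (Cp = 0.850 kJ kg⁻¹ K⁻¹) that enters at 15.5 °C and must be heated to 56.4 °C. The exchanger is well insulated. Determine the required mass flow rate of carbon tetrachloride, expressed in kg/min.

ṁ_c = 123 kg/min

Heat released by hot stream: Q = 34.5 × 0.520 × (292 − 53.6) = 4276.9 kJ/min
Energy balance on cold side (adiabatic exchanger): Q = ṁ_c·Cp_c·(T_c,out − T_c,in)
ṁ_c = 4276.9 / [0.850 × (56.4 − 15.5)] = 123.02 kg/min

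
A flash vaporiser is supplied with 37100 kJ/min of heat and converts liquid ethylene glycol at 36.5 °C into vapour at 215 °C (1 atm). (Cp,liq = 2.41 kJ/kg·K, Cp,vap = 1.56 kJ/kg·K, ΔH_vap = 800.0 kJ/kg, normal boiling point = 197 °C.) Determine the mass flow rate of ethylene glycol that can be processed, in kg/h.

Δh = 2.41×(197−36.5) + 800.0 + 1.56×(215−197) = 1214.9 kJ/kg
Q = 37100 kJ/min = 618.33 kJ/s = 2.226e+06 kJ/h
ṁ = Q/Δh = 2.226e+06 / 1214.9 = 1832.3 kg/h

ṁ = 1830 kg/h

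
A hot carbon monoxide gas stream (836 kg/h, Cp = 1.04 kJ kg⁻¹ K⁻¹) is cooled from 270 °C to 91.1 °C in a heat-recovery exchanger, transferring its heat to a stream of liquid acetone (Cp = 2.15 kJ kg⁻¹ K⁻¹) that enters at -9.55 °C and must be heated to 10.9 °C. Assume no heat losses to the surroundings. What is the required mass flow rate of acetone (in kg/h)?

ṁ_c = 3540 kg/h

Heat released by hot stream: Q = 836 × 1.04 × (270 − 91.1) = 155540 kJ/h
Energy balance on cold side (adiabatic exchanger): Q = ṁ_c·Cp_c·(T_c,out − T_c,in)
ṁ_c = 155540 / [2.15 × (10.9 − -9.55)] = 3537.7 kg/h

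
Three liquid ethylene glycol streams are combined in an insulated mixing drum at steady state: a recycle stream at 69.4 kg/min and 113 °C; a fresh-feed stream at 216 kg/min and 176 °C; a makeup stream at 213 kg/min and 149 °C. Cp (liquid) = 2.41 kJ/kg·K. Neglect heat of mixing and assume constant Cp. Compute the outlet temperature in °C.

T_out = 156 °C

Energy balance with Q = 0: Σ ṁᵢCp,ᵢ(T_out − Tᵢ) = 0
Σ ṁᵢCp,ᵢTᵢ = 69.4×2.41×113 + 216×2.41×176 + 213×2.41×149 = 187000
Σ ṁᵢCp,ᵢ = 69.4×2.41 + 216×2.41 + 213×2.41 = 1201.1
T_out = 187000 / 1201.1 = 155.69 °C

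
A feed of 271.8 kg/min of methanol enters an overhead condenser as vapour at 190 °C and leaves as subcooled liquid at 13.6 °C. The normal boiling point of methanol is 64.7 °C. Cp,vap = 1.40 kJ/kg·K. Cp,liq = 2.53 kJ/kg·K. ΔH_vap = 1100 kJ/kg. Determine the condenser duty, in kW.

vapour 190→64.7 °C: -175.42 kJ/kg
condensation at 64.7 °C: -1100 kJ/kg
liquid 64.7→13.6 °C: -129.28 kJ/kg
Δh = -175.42 + -1100 + -129.28 = -1404.7 kJ/kg
Q = ṁ·Δh = 271.8 kg/min × -1404.7 kJ/kg = -381800 kJ/min
|Q| = 6363.3 kW

Q_c = 6360 kW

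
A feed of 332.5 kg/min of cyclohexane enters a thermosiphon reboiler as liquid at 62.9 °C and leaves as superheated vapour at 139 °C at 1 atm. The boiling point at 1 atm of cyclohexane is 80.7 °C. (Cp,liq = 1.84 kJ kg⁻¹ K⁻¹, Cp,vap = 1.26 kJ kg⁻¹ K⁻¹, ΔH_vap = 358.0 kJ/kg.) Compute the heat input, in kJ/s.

liquid 62.9→80.7 °C: 32.752 kJ/kg
vaporisation at 80.7 °C: 358 kJ/kg
vapour 80.7→139 °C: 73.458 kJ/kg
Δh = 32.752 + 358 + 73.458 = 464.21 kJ/kg
Q = ṁ·Δh = 332.5 kg/min × 464.21 kJ/kg = 154350 kJ/min
|Q| = 2572.5 kW

Q = 2570 kJ/s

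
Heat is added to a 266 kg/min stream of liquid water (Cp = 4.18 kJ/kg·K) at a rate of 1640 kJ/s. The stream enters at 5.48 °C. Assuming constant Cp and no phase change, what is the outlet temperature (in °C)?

T_out = 94.0 °C

Q = 1640 kJ/s = 98400 kJ/min
ΔT = Q/(ṁ·Cp) = 98400/(266×4.18) = 88.499 K
T_out = 5.48 + 88.499 = 93.979 °C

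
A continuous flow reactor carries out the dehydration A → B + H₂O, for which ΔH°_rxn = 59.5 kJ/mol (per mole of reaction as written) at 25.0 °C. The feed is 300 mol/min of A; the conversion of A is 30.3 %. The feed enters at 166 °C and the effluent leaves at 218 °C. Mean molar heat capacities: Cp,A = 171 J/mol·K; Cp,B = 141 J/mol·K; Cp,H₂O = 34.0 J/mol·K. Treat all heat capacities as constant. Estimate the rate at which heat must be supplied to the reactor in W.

Extent of reaction ξ = 0.303 × 300 = 90.9 mol/min
Reaction term: ξ·ΔH°_rxn = 90.9 × 59.5 = 5408.5 kJ/min
Sensible, feed 166→25 °C: -7233.3 kJ/min
Outlet flows (mol/min): A 209.1, B 90.9, H₂O 90.9
Sensible, products 25→218 °C: 9971.1 kJ/min
Q = ΔH = 8146.3 kJ/min = 135.77 kW
Heat supplied = 135770 W

Q_in = 136000 W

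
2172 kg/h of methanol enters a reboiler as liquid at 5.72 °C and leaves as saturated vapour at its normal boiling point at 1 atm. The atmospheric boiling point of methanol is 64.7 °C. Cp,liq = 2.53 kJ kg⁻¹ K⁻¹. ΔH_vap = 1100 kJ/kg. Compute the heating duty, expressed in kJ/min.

liquid 5.72→64.7 °C: 149.22 kJ/kg
vaporisation at 64.7 °C: 1100 kJ/kg
Δh = 149.22 + 1100 = 1249.2 kJ/kg
Q = ṁ·Δh = 2172 kg/h × 1249.2 kJ/kg = 2.7133e+06 kJ/h
|Q| = 753.7 kW = 45222 kJ/min

Q = 45200 kJ/min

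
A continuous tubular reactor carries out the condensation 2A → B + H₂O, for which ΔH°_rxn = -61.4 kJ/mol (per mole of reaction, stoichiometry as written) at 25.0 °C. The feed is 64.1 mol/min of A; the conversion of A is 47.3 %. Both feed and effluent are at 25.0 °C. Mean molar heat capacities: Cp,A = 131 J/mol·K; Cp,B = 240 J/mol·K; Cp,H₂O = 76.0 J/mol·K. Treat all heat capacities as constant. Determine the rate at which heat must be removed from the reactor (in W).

Extent of reaction ξ = 0.473 × 64.1 / 2 = 15.16 mol/min
Reaction term: ξ·ΔH°_rxn = 15.16 × -61.4 = -930.8 kJ/min
Q = ΔH = -930.8 kJ/min = -15.513 kW
Heat removed = 15513 W

Q_out = 15500 W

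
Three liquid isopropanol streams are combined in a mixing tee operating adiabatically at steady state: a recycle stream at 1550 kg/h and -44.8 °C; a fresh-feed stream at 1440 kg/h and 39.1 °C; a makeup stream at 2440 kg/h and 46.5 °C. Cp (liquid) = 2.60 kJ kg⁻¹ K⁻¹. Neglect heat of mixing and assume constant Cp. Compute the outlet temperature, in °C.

T_out = 18.5 °C

No heat crosses the boundary, so H_out = H_in.
T_out = Σ ṁᵢCp,ᵢTᵢ / Σ ṁᵢCp,ᵢ
      = 260840 / 14118 = 18.476 °C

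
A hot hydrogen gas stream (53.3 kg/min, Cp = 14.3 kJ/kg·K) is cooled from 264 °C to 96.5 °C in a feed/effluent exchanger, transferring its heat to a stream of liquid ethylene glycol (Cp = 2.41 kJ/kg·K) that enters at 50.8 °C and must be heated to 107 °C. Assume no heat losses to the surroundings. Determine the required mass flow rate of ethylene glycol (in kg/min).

Heat released by hot stream: Q = 53.3 × 14.3 × (264 − 96.5) = 127670 kJ/min
Energy balance on cold side (adiabatic exchanger): Q = ṁ_c·Cp_c·(T_c,out − T_c,in)
ṁ_c = 127670 / [2.41 × (107 − 50.8)] = 942.59 kg/min

ṁ_c = 943 kg/min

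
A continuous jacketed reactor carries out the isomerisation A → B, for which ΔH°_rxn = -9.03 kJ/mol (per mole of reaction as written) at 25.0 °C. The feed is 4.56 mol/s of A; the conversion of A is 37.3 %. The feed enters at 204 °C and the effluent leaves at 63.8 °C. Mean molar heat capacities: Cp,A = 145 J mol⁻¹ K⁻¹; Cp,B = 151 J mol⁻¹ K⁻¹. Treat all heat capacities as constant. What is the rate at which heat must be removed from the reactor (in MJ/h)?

Q_out = 388 MJ/h

Extent of reaction ξ = 0.373 × 4.56 = 1.7009 mol/s
Reaction term: ξ·ΔH°_rxn = 1.7009 × -9.03 = -15.359 kJ/s
Sensible, feed 204→25 °C: -118.35 kJ/s
Outlet flows (mol/s): A 2.8591, B 1.7009
Sensible, products 25→63.8 °C: 26.051 kJ/s
Q = ΔH = -107.66 kJ/s = -107.66 kW
Heat removed = 387.59 MJ/h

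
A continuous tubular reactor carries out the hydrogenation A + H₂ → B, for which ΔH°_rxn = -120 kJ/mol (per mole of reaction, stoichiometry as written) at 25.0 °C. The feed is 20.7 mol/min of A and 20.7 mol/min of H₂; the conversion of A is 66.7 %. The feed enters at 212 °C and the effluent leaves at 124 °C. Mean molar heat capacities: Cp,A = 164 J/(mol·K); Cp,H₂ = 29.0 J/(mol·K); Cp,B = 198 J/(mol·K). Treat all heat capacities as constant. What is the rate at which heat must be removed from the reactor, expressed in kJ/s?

Q_out = 33.4 kJ/s

Extent of reaction ξ = 0.667 × 20.7 = 13.807 mol/min
Reaction term: ξ·ΔH°_rxn = 13.807 × -120 = -1656.8 kJ/min
Sensible, feed 212→25 °C: -747.08 kJ/min
Outlet flows (mol/min): A 6.8931, H₂ 6.8931, B 13.807
Sensible, products 25→124 °C: 402.35 kJ/min
Q = ΔH = -2001.6 kJ/min = -33.359 kW
Heat removed = 33.359 kJ/s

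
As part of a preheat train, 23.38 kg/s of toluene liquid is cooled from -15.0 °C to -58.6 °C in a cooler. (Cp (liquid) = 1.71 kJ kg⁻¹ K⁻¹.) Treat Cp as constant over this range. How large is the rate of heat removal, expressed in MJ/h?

Q = ṁ·Cp·ΔT = 23.38 × 1.71 × (-58.6 − -15.0) = -1743.1 kJ/s
Cooling duty = 6275.2 MJ/h

Q_c = 6280 MJ/h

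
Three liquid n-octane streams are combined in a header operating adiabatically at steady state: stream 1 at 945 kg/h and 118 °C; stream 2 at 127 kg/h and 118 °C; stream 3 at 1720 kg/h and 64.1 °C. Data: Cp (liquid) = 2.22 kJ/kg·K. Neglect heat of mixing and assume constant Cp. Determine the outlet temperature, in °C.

Energy balance with Q = 0: Σ ṁᵢCp,ᵢ(T_out − Tᵢ) = 0
T_out = Σ ṁᵢCp,ᵢTᵢ / Σ ṁᵢCp,ᵢ
      = 525580 / 6198.2 = 84.795 °C

T_out = 84.8 °C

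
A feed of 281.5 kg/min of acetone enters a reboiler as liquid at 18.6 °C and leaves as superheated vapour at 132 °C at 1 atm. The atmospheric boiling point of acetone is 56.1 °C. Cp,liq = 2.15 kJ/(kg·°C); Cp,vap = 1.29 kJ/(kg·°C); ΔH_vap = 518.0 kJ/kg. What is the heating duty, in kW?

liquid 18.6→56.1 °C: 80.625 kJ/kg
vaporisation at 56.1 °C: 518 kJ/kg
vapour 56.1→132 °C: 97.911 kJ/kg
Δh = 80.625 + 518 + 97.911 = 696.54 kJ/kg
Q = ṁ·Δh = 281.5 kg/min × 696.54 kJ/kg = 196070 kJ/min
|Q| = 3267.9 kW

Q = 3270 kW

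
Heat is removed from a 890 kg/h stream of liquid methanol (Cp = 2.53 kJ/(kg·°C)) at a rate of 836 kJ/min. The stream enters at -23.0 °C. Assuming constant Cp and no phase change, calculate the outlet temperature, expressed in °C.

Q = 836 kJ/min = 50160 kJ/h
ΔT = Q/(ṁ·Cp) = 50160/(890×2.53) = 22.277 K
T_out = -23.0 − 22.277 = -45.277 °C

T_out = -45.3 °C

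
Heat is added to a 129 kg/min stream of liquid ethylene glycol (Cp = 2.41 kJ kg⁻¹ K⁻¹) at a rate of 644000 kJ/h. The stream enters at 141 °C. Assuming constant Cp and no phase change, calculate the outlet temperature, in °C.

Q = 644000 kJ/h = 10733 kJ/min
ΔT = Q/(ṁ·Cp) = 10733/(129×2.41) = 34.525 K
T_out = 141 + 34.525 = 175.52 °C

T_out = 176 °C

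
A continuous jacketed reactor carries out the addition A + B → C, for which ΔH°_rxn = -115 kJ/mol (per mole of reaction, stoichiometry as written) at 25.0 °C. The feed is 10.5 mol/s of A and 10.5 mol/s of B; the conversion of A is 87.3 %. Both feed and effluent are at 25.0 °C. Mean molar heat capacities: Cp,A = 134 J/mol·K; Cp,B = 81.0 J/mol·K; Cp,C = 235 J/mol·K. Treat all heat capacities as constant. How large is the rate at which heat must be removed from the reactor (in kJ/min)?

Extent of reaction ξ = 0.873 × 10.5 = 9.1665 mol/s
Reaction term: ξ·ΔH°_rxn = 9.1665 × -115 = -1054.1 kJ/s
Q = ΔH = -1054.1 kJ/s = -1054.1 kW
Heat removed = 63249 kJ/min

Q_out = 63200 kJ/min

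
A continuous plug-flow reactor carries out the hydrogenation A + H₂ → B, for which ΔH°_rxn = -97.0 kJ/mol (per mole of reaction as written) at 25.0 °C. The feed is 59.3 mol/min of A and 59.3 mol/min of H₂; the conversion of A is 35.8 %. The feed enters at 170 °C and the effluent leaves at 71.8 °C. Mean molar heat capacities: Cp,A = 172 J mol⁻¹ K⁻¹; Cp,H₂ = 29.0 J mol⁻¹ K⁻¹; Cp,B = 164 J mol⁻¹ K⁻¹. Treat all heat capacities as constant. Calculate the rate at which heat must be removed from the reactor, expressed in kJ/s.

Extent of reaction ξ = 0.358 × 59.3 = 21.229 mol/min
Reaction term: ξ·ΔH°_rxn = 21.229 × -97.0 = -2059.3 kJ/min
Sensible, feed 170→25 °C: -1728.3 kJ/min
Outlet flows (mol/min): A 38.071, H₂ 38.071, B 21.229
Sensible, products 25→71.8 °C: 521.06 kJ/min
Q = ΔH = -3266.5 kJ/min = -54.441 kW
Heat removed = 54.441 kJ/s

Q_out = 54.4 kJ/s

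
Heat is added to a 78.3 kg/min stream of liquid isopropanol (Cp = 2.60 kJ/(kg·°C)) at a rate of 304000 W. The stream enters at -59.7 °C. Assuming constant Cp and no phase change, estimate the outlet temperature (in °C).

Q = 304000 W = 18240 kJ/min
ΔT = Q/(ṁ·Cp) = 18240/(78.3×2.60) = 89.596 K
T_out = -59.7 + 89.596 = 29.896 °C

T_out = 29.9 °C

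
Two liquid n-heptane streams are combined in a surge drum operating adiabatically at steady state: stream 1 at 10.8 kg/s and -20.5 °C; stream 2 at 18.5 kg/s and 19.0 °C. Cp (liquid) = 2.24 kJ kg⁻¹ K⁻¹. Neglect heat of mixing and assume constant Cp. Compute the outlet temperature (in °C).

No heat crosses the boundary, so H_out = H_in.
Σ ṁᵢCp,ᵢTᵢ = 10.8×2.24×-20.5 + 18.5×2.24×19.0 = 291.42
Σ ṁᵢCp,ᵢ = 10.8×2.24 + 18.5×2.24 = 65.632
T_out = 291.42 / 65.632 = 4.4403 °C

T_out = 4.44 °C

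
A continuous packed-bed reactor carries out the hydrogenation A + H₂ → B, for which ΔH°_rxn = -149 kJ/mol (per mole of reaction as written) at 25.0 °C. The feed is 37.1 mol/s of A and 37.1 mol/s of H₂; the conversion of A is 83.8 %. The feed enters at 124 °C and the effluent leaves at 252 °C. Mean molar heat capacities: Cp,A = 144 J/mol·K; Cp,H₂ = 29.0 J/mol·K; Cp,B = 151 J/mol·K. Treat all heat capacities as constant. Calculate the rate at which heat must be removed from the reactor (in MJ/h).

Extent of reaction ξ = 0.838 × 37.1 = 31.09 mol/s
Reaction term: ξ·ΔH°_rxn = 31.09 × -149 = -4632.4 kJ/s
Sensible, feed 124→25 °C: -635.41 kJ/s
Outlet flows (mol/s): A 6.0102, H₂ 6.0102, B 31.09
Sensible, products 25→252 °C: 1301.7 kJ/s
Q = ΔH = -3966.1 kJ/s = -3966.1 kW
Heat removed = 14278 MJ/h

Q_out = 14300 MJ/h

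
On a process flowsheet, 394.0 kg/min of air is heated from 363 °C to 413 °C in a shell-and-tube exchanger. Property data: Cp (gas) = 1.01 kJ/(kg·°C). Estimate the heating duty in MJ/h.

Q = 1190 MJ/h

Q = ṁ·Cp·ΔT = 394.0 × 1.01 × (413 − 363) = 19897 kJ/min
Converting: 19897 / 60 s = 331.62 kW
Heating duty = 1193.8 MJ/h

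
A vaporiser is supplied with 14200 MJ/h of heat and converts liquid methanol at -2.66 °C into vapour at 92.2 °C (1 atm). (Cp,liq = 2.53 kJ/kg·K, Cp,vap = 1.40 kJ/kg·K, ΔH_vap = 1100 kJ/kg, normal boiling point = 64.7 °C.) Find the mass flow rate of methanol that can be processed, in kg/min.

Δh = 2.53×(64.7−-2.66) + 1100 + 1.40×(92.2−64.7) = 1308.9 kJ/kg
Q = 14200 MJ/h = 3944.4 kJ/s = 236670 kJ/min
ṁ = Q/Δh = 236670 / 1308.9 = 180.81 kg/min

ṁ = 181 kg/min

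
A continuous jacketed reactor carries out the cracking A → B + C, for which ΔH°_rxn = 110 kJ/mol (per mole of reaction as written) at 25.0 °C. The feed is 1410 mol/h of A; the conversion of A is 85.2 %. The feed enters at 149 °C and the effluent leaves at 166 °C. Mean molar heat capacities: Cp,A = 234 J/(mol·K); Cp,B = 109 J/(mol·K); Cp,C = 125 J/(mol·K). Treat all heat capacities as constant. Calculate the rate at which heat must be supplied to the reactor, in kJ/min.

Q_in = 2300 kJ/min

Extent of reaction ξ = 0.852 × 1410 = 1201.3 mol/h
Reaction term: ξ·ΔH°_rxn = 1201.3 × 110 = 132150 kJ/h
Sensible, feed 149→25 °C: -40913 kJ/h
Outlet flows (mol/h): A 208.68, B 1201.3, C 1201.3
Sensible, products 25→166 °C: 46522 kJ/h
Q = ΔH = 137750 kJ/h = 38.265 kW
Heat supplied = 2295.9 kJ/min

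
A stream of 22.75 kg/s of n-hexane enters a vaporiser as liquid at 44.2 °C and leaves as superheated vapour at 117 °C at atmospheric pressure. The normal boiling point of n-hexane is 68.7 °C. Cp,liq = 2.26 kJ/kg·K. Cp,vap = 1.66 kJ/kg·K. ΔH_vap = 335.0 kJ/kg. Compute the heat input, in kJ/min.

Q = 642000 kJ/min

liquid 44.2→68.7 °C: 55.37 kJ/kg
vaporisation at 68.7 °C: 335 kJ/kg
vapour 68.7→117 °C: 80.178 kJ/kg
Δh = 55.37 + 335 + 80.178 = 470.55 kJ/kg
Q = ṁ·Δh = 22.75 kg/s × 470.55 kJ/kg = 10705 kJ/s
|Q| = 10705 kW = 642300 kJ/min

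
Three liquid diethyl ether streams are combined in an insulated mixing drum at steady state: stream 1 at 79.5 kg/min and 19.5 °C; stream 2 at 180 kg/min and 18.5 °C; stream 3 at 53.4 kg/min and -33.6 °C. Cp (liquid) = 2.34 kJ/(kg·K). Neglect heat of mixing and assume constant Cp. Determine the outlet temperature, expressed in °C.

T_out = 9.86 °C

Adiabatic, steady state ⇒ Σ ṁᵢCp,ᵢ(T_out − Tᵢ) = 0
Σ ṁᵢCp,ᵢTᵢ = 79.5×2.34×19.5 + 180×2.34×18.5 + 53.4×2.34×-33.6 = 7221.3
Σ ṁᵢCp,ᵢ = 79.5×2.34 + 180×2.34 + 53.4×2.34 = 732.19
T_out = 7221.3 / 732.19 = 9.8626 °C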